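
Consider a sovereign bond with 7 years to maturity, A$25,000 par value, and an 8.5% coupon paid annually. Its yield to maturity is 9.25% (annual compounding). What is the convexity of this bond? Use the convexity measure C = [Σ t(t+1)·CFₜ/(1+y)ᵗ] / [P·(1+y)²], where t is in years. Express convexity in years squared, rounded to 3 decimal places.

With y = 0.0925:
  t   CF        PV=CF/(1+0.0925)^t    t·PV        t(t+1)·PV
  1     2,125.00     1,945.0801     1,945.0801       3,890.1602
  2     2,125.00     1,780.3937     3,560.7874      10,682.3621
  3     2,125.00     1,629.6510     4,888.9529      19,555.8115
  4     2,125.00     1,491.6714     5,966.6854      29,833.4272
  5     2,125.00     1,365.3742     6,826.8712      40,961.2273
  6     2,125.00     1,249.7705     7,498.6228      52,490.3599
  7    27,125.00    14,602.2449   102,215.7142     817,725.7134
  Σ                 24,064.1857   132,902.7140     975,139.0617
P = 24,064.1857.
Convexity = Σ t(t+1)·PV / [P·(1+y)²] = 975,139.0617 / (24,064.1857 × 1.193556) = 33.95099.

33.951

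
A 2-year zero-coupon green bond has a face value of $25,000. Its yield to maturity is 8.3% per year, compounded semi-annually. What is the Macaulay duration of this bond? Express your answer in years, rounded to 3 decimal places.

A zero-coupon bond has a single cash flow at maturity, so its Macaulay duration equals its maturity: 2 years.
(Equivalently: 4 semi-annual periods ÷ 2 = 2 years.)

2.000 years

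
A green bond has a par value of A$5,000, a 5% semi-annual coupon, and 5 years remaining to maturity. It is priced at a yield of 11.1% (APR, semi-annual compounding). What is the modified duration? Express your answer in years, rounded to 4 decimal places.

Periodic yield y = 0.0555. First find Macaulay duration:
  t   CF        PV=CF/(1+0.0555)^t    t·PV
  1       125.00       118.4273       118.4273
  2       125.00       112.2002       224.4004
  3       125.00       106.3005       318.9015
  4       125.00       100.7110       402.8441
  5       125.00        95.4155       477.0774
  6       125.00        90.3984       542.3902
  7       125.00        85.6451       599.5155
  8       125.00        81.1417       649.1336
  9       125.00        76.8751       691.8762
  10    5,125.00     2,986.1491    29,861.4913
  Σ                  3,853.2639    33,886.0575
P = 3,853.2639; Macaulay duration = 33,886.0575 / 3,853.2639 = 8.79412 half-year periods = 4.39706 years.
Modified duration = D_Mac / (1 + y) = 4.39706 / 1.0555 = 4.16585 years.

4.1659 years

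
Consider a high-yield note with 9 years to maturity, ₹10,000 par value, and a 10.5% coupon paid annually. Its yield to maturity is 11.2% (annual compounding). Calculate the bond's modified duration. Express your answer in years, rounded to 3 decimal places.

Periodic yield y = 0.112. First find Macaulay duration:
  t   CF        PV=CF/(1+0.112)^t    t·PV
  1     1,050.00       944.2446       944.2446
  2     1,050.00       849.1408     1,698.2817
  3     1,050.00       763.6159     2,290.8476
  4     1,050.00       686.7049     2,746.8196
  5     1,050.00       617.5404     3,087.7019
  6     1,050.00       555.3421     3,332.0524
  7     1,050.00       499.4083     3,495.8584
  8     1,050.00       449.1082     3,592.8657
  9    11,050.00     4,250.2962    38,252.6655
  Σ                  9,615.4014    59,441.3373
P = 9,615.4014; Macaulay duration = 59,441.3373 / 9,615.4014 = 6.18189 years.
Modified duration = D_Mac / (1 + y) = 6.18189 / 1.112 = 5.55925 years.

5.559 years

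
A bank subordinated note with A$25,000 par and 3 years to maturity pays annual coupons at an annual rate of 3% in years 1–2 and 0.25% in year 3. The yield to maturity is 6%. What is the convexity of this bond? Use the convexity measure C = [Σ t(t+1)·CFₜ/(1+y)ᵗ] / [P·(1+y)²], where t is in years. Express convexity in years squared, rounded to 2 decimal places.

With y = 0.06:
  t   CF        PV=CF/(1+0.06)^t    t·PV        t(t+1)·PV
  1       750.00       707.5472       707.5472       1,415.0943
  2       750.00       667.4973     1,334.9947       4,004.9840
  3    25,062.50    21,042.9583    63,128.8748     252,515.4994
  Σ                 22,418.0028    65,171.4167     257,935.5777
P = 22,418.0028.
Convexity = Σ t(t+1)·PV / [P·(1+y)²] = 257,935.5777 / (22,418.0028 × 1.123600) = 10.24006.

10.24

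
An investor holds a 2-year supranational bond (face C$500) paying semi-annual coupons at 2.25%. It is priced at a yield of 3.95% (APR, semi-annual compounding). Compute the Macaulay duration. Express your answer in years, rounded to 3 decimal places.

1.966 years

Periodic yield y = 0.01975. Discount each cash flow and weight by its period:
  t   CF        PV=CF/(1+0.01975)^t    t·PV
  1        5.625         5.5161         5.5161
  2        5.625         5.4092        10.8185
  3        5.625         5.3045        15.9134
  4      505.625       467.5776     1,870.3103
  Σ                    483.8073     1,902.5582
Price P = Σ PV = 483.8073.
Macaulay duration = Σ(t·PV) / P = 1,902.5582 / 483.8073 = 3.93247 half-year periods.
In years: 3.93247 / 2 = 1.96624 years.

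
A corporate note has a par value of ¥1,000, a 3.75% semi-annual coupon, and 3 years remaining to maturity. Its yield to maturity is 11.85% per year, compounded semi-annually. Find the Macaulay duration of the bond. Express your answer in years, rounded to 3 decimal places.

Periodic yield y = 0.05925. Discount each cash flow and weight by its period:
  t   CF        PV=CF/(1+0.05925)^t    t·PV
  1        18.75        17.7012        17.7012
  2        18.75        16.7111        33.4221
  3        18.75        15.7763        47.3290
  4        18.75        14.8939        59.5755
  5        18.75        14.0608        70.3038
  6     1,018.75       721.2350     4,327.4099
  Σ                    800.3782     4,555.7415
Price P = Σ PV = 800.3782.
Macaulay duration = Σ(t·PV) / P = 4,555.7415 / 800.3782 = 5.69199 half-year periods.
In years: 5.69199 / 2 = 2.84599 years.

2.846 years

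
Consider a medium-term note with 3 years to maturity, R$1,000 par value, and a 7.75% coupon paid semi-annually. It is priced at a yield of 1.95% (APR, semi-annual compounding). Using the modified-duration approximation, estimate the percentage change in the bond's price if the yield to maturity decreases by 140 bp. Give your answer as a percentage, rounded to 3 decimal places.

Periodic yield y = 0.00975. Modified duration first:
  t   CF        PV=CF/(1+0.00975)^t    t·PV
  1        38.75        38.3758        38.3758
  2        38.75        38.0053        76.0106
  3        38.75        37.6383       112.9149
  4        38.75        37.2749       149.0995
  5        38.75        36.9150       184.5748
  6     1,038.75       980.0040     5,880.0242
  Σ                  1,168.2133     6,440.9999
P = 1,168.2133; D_Mac = 5.51355 half-year periods = 2.75677 yrs; D_mod = 2.75677/(1+0.00975) = 2.73015 yrs.
ΔP/P ≈ -D_mod · Δy = -2.73015 × (-0.014) = +0.038222 = +3.8222%.

+3.822%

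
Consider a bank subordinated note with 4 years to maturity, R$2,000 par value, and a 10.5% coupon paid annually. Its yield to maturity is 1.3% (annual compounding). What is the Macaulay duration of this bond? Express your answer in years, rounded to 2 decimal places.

3.55 years

Periodic yield y = 0.013. Discount each cash flow and weight by its year:
  t   CF        PV=CF/(1+0.013)^t    t·PV
  1       210.00       207.3050       207.3050
  2       210.00       204.6447       409.2893
  3       210.00       202.0184       606.0552
  4     2,210.00     2,098.7200     8,394.8798
  Σ                  2,712.6881     9,617.5294
Price P = Σ PV = 2,712.6881.
Macaulay duration = Σ(t·PV) / P = 9,617.5294 / 2,712.6881 = 3.54539 years.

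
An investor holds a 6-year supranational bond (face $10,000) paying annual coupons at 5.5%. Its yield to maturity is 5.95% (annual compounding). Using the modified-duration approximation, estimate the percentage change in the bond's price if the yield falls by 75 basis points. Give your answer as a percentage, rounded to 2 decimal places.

Periodic yield y = 0.0595. Modified duration first:
  t   CF        PV=CF/(1+0.0595)^t    t·PV
  1       550.00       519.1128       519.1128
  2       550.00       489.9602       979.9203
  3       550.00       462.4447     1,387.3341
  4       550.00       436.4745     1,745.8979
  5       550.00       411.9627     2,059.8134
  6    10,550.00     7,458.4176    44,750.5053
  Σ                  9,778.3724    51,442.5839
P = 9,778.3724; D_Mac = 5.26085 yrs; D_mod = 5.26085/(1+0.0595) = 4.96541 yrs.
ΔP/P ≈ -D_mod · Δy = -4.96541 × (-0.0075) = +0.037241 = +3.7241%.

+3.72%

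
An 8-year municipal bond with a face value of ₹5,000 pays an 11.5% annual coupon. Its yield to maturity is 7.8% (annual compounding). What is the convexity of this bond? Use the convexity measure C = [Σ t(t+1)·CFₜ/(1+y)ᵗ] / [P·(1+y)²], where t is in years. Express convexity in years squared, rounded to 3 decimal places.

With y = 0.078:
  t   CF        PV=CF/(1+0.078)^t    t·PV        t(t+1)·PV
  1       575.00       533.3952       533.3952       1,066.7904
  2       575.00       494.8007       989.6014       2,968.8043
  3       575.00       458.9988     1,376.9964       5,507.9858
  4       575.00       425.7874     1,703.1496       8,515.7479
  5       575.00       394.9790     1,974.8952      11,849.3709
  6       575.00       366.3998     2,198.3991      15,388.7934
  7       575.00       339.8885     2,379.2198      19,033.7581
  8     5,575.00     3,056.9954    24,455.9632     220,103.6686
  Σ                  6,071.2449    35,611.6198     284,434.9195
P = 6,071.2449.
Convexity = Σ t(t+1)·PV / [P·(1+y)²] = 284,434.9195 / (6,071.2449 × 1.162084) = 40.31509.

40.315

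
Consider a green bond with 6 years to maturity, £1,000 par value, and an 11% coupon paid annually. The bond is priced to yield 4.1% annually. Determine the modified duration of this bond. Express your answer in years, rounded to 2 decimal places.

4.70 years

Periodic yield y = 0.041. First find Macaulay duration:
  t   CF        PV=CF/(1+0.041)^t    t·PV
  1       110.00       105.6676       105.6676
  2       110.00       101.5059       203.0118
  3       110.00        97.5081       292.5242
  4       110.00        93.6677       374.6707
  5       110.00        89.9786       449.8928
  6     1,110.00       872.2051     5,233.2304
  Σ                  1,360.5329     6,658.9974
P = 1,360.5329; Macaulay duration = 6,658.9974 / 1,360.5329 = 4.89440 years.
Modified duration = D_Mac / (1 + y) = 4.89440 / 1.041 = 4.70164 years.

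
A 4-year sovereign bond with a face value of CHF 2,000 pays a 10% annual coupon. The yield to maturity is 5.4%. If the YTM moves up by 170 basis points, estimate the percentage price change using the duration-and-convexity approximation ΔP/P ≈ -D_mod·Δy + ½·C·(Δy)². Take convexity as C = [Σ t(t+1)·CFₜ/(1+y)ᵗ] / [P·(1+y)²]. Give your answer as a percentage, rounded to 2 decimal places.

-5.47%

With y = 0.054:
  t   CF        PV=CF/(1+0.054)^t    t·PV        t(t+1)·PV
  1       200.00       189.7533       189.7533         379.5066
  2       200.00       180.0316       360.0632       1,080.1897
  3       200.00       170.8080       512.4239       2,049.6958
  4     2,200.00     1,782.6260     7,130.5040      35,652.5201
  Σ                  2,323.2189     8,192.7445      39,161.9122
P = 2,323.2189; D_Mac = 3.52646 yrs; D_mod = 3.34579 yrs; C = 15.17374.
Duration effect: -3.34579 × (+0.017) = -0.056878
Convexity effect: 0.5 × 15.17374 × (0.017)² = +0.0021926
ΔP/P ≈ -0.056878 + 0.0021926 = -0.054686 = -5.4686%.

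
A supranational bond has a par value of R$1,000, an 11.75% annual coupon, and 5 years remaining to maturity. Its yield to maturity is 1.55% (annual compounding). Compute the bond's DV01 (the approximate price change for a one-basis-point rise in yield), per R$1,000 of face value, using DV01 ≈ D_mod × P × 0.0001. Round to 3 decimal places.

Periodic yield y = 0.0155.
  t   CF        PV=CF/(1+0.0155)^t    t·PV
  1       117.50       115.7065       115.7065
  2       117.50       113.9405       227.8809
  3       117.50       112.2014       336.6041
  4       117.50       110.4888       441.9551
  5     1,117.50     1,034.7797     5,173.8984
  Σ                  1,487.1168     6,296.0451
P = 1,487.1168; D_Mac = 4.23373 yrs; D_mod = 4.16910 yrs.
DV01 ≈ 4.16910 × 1,487.1168 × 0.0001 = 0.619995.

R$0.620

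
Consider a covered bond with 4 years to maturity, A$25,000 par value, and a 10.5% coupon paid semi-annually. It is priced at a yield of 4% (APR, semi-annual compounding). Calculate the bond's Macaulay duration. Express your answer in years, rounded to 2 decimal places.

Periodic yield y = 0.02. Discount each cash flow and weight by its period:
  t   CF        PV=CF/(1+0.02)^t    t·PV
  1     1,312.50     1,286.7647     1,286.7647
  2     1,312.50     1,261.5340     2,523.0681
  3     1,312.50     1,236.7981     3,710.3942
  4     1,312.50     1,212.5471     4,850.1885
  5     1,312.50     1,188.7717     5,943.8584
  6     1,312.50     1,165.4624     6,992.7746
  7     1,312.50     1,142.6102     7,998.2716
  8    26,312.50    22,457.4654   179,659.7231
  Σ                 30,951.9537   212,965.0433
Price P = Σ PV = 30,951.9537.
Macaulay duration = Σ(t·PV) / P = 212,965.0433 / 30,951.9537 = 6.88050 half-year periods.
In years: 6.88050 / 2 = 3.44025 years.

3.44 years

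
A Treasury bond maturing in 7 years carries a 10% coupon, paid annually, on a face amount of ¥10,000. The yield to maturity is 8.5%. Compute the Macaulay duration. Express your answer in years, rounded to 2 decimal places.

Periodic yield y = 0.085. Discount each cash flow and weight by its year:
  t   CF        PV=CF/(1+0.085)^t    t·PV
  1     1,000.00       921.6590       921.6590
  2     1,000.00       849.4553     1,698.9106
  3     1,000.00       782.9081     2,348.7243
  4     1,000.00       721.5743     2,886.2971
  5     1,000.00       665.0454     3,325.2271
  6     1,000.00       612.9451     3,677.6705
  7    11,000.00     6,214.1899    43,499.3290
  Σ                 10,767.7770    58,357.8177
Price P = Σ PV = 10,767.7770.
Macaulay duration = Σ(t·PV) / P = 58,357.8177 / 10,767.7770 = 5.41967 years.

5.42 years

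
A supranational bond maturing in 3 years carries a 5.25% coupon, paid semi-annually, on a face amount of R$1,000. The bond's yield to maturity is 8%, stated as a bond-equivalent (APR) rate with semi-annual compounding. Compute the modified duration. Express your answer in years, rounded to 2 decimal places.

Periodic yield y = 0.04. First find Macaulay duration:
  t   CF        PV=CF/(1+0.04)^t    t·PV
  1        26.25        25.2404        25.2404
  2        26.25        24.2696        48.5392
  3        26.25        23.3362        70.0085
  4        26.25        22.4386        89.7544
  5        26.25        21.5756       107.8779
  6     1,026.25       811.0603     4,866.3617
  Σ                    927.9206     5,207.7821
P = 927.9206; Macaulay duration = 5,207.7821 / 927.9206 = 5.61231 half-year periods = 2.80616 years.
Modified duration = D_Mac / (1 + y) = 2.80616 / 1.04 = 2.69823 years.

2.70 years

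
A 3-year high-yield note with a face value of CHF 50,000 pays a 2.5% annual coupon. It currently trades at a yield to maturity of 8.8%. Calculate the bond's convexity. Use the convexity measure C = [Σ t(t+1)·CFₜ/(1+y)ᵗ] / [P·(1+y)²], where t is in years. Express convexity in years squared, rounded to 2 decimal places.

9.78

With y = 0.088:
  t   CF        PV=CF/(1+0.088)^t    t·PV        t(t+1)·PV
  1     1,250.00     1,148.8971     1,148.8971       2,297.7941
  2     1,250.00     1,055.9716     2,111.9431       6,335.8294
  3    51,250.00    39,793.0460   119,379.1379     477,516.5517
  Σ                 41,997.9146   122,639.9781     486,150.1752
P = 41,997.9146.
Convexity = Σ t(t+1)·PV / [P·(1+y)²] = 486,150.1752 / (41,997.9146 × 1.183744) = 9.77879.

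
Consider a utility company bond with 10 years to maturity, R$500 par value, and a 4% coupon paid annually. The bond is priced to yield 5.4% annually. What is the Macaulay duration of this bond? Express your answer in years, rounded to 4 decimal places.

8.3286 years

Periodic yield y = 0.054. Discount each cash flow and weight by its year:
  t   CF        PV=CF/(1+0.054)^t    t·PV
  1        20.00        18.9753        18.9753
  2        20.00        18.0032        36.0063
  3        20.00        17.0808        51.2424
  4        20.00        16.2057        64.8228
  5        20.00        15.3754        76.8771
  6        20.00        14.5877        87.5261
  7        20.00        13.8403        96.8821
  8        20.00        13.1312       105.0498
  9        20.00        12.4585       112.1262
  10      520.00       307.3245     3,073.2454
  Σ                    446.9826     3,722.7535
Price P = Σ PV = 446.9826.
Macaulay duration = Σ(t·PV) / P = 3,722.7535 / 446.9826 = 8.32863 years.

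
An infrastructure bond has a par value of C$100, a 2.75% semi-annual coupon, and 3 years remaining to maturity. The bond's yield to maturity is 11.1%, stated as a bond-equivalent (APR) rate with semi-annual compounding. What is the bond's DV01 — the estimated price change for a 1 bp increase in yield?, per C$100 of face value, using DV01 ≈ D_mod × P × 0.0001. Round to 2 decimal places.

C$0.02

Periodic yield y = 0.0555.
  t   CF        PV=CF/(1+0.0555)^t    t·PV
  1        1.375         1.3027         1.3027
  2        1.375         1.2342         2.4684
  3        1.375         1.1693         3.5079
  4        1.375         1.1078         4.4313
  5        1.375         1.0496         5.2479
  6      101.375        73.3131       439.8785
  Σ                     79.1767       456.8366
P = 79.1767; D_Mac = 5.76984 half-year periods = 2.88492 yrs; D_mod = 2.73323 yrs.
DV01 ≈ 2.73323 × 79.1767 × 0.0001 = 0.021641.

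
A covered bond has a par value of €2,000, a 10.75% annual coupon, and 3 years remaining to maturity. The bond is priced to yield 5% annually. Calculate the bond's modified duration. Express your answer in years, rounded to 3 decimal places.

Periodic yield y = 0.05. First find Macaulay duration:
  t   CF        PV=CF/(1+0.05)^t    t·PV
  1       215.00       204.7619       204.7619
  2       215.00       195.0113       390.0227
  3     2,215.00     1,913.4003     5,740.2008
  Σ                  2,313.1735     6,334.9854
P = 2,313.1735; Macaulay duration = 6,334.9854 / 2,313.1735 = 2.73866 years.
Modified duration = D_Mac / (1 + y) = 2.73866 / 1.05 = 2.60824 years.

2.608 years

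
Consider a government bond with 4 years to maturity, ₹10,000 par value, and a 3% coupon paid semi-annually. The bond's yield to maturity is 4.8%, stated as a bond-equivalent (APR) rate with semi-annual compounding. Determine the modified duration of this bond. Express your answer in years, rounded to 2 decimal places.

3.70 years

Periodic yield y = 0.024. First find Macaulay duration:
  t   CF        PV=CF/(1+0.024)^t    t·PV
  1       150.00       146.4844       146.4844
  2       150.00       143.0511       286.1023
  3       150.00       139.6984       419.0952
  4       150.00       136.4242       545.6968
  5       150.00       133.2268       666.1338
  6       150.00       130.1043       780.6256
  7       150.00       127.0549       889.3846
  8    10,150.00     8,395.8832    67,167.0657
  Σ                  9,351.9273    70,900.5884
P = 9,351.9273; Macaulay duration = 70,900.5884 / 9,351.9273 = 7.58139 half-year periods = 3.79069 years.
Modified duration = D_Mac / (1 + y) = 3.79069 / 1.024 = 3.70185 years.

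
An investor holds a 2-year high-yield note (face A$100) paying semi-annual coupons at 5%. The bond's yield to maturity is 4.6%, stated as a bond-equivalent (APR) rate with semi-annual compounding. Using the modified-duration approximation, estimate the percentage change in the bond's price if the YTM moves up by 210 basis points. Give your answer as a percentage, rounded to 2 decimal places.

-3.96%

Periodic yield y = 0.023. Modified duration first:
  t   CF        PV=CF/(1+0.023)^t    t·PV
  1         2.50         2.4438         2.4438
  2         2.50         2.3888         4.7777
  3         2.50         2.3351         7.0054
  4       102.50        93.5883       374.3530
  Σ                    100.7560       388.5799
P = 100.7560; D_Mac = 3.85664 half-year periods = 1.92832 yrs; D_mod = 1.92832/(1+0.023) = 1.88497 yrs.
ΔP/P ≈ -D_mod · Δy = -1.88497 × (+0.021) = -0.039584 = -3.9584%.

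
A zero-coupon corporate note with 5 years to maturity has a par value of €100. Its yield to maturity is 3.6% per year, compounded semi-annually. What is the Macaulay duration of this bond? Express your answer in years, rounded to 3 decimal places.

A zero-coupon bond has a single cash flow at maturity, so its Macaulay duration equals its maturity: 5 years.
(Equivalently: 10 semi-annual periods ÷ 2 = 5 years.)

5.000 years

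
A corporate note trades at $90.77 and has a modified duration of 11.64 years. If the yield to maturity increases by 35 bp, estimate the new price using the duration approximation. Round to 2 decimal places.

Duration approximation: ΔP/P ≈ -D_mod · Δy = -11.64 × (+0.0035) = -0.040740.
New price ≈ 90.77 × (1 - 0.040740) = 87.0720302.

$87.07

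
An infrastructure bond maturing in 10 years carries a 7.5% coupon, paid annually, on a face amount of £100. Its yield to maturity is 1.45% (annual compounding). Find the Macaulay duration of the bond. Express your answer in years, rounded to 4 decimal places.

7.9460 years

Periodic yield y = 0.0145. Discount each cash flow and weight by its year:
  t   CF        PV=CF/(1+0.0145)^t    t·PV
  1         7.50         7.3928         7.3928
  2         7.50         7.2871        14.5743
  3         7.50         7.1830        21.5490
  4         7.50         7.0803        28.3213
  5         7.50         6.9791        34.8956
  6         7.50         6.8794        41.2762
  7         7.50         6.7810        47.4673
  8         7.50         6.6841        53.4730
  9         7.50         6.5886        59.2974
  10      107.50        93.0868       930.8677
  Σ                    155.9423     1,239.1146
Price P = Σ PV = 155.9423.
Macaulay duration = Σ(t·PV) / P = 1,239.1146 / 155.9423 = 7.94598 years.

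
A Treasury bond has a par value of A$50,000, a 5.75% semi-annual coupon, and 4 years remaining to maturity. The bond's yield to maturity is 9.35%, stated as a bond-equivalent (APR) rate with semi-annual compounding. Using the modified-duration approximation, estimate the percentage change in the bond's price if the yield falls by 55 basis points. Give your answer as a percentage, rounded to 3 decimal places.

Periodic yield y = 0.04675. Modified duration first:
  t   CF        PV=CF/(1+0.04675)^t    t·PV
  1     1,437.50     1,373.2983     1,373.2983
  2     1,437.50     1,311.9640     2,623.9280
  3     1,437.50     1,253.3690     3,760.1070
  4     1,437.50     1,197.3910     4,789.5638
  5     1,437.50     1,143.9130     5,719.5651
  6     1,437.50     1,092.8235     6,556.9412
  7     1,437.50     1,044.0158     7,308.1105
  8    51,437.50    35,689.1411   285,513.1286
  Σ                 44,105.9157   317,644.6425
P = 44,105.9157; D_Mac = 7.20186 half-year periods = 3.60093 yrs; D_mod = 3.60093/(1+0.04675) = 3.44011 yrs.
ΔP/P ≈ -D_mod · Δy = -3.44011 × (-0.0055) = +0.018921 = +1.8921%.

+1.892%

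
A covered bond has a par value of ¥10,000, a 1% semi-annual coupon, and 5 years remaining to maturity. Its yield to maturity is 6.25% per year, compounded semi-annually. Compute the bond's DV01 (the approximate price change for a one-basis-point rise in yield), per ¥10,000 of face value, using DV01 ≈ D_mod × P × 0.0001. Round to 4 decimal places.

¥3.6720

Periodic yield y = 0.03125.
  t   CF        PV=CF/(1+0.03125)^t    t·PV
  1        50.00        48.4848        48.4848
  2        50.00        47.0156        94.0312
  3        50.00        45.5909       136.7727
  4        50.00        44.2094       176.8374
  5        50.00        42.8697       214.3484
  6        50.00        41.5706       249.4236
  7        50.00        40.3109       282.1762
  8        50.00        39.0893       312.7147
  9        50.00        37.9048       341.1433
  10   10,050.00     7,387.9925    73,879.9250
  Σ                  7,775.0385    75,735.8573
P = 7,775.0385; D_Mac = 9.74090 half-year periods = 4.87045 yrs; D_mod = 4.72286 yrs.
DV01 ≈ 4.72286 × 7,775.0385 × 0.0001 = 3.672042.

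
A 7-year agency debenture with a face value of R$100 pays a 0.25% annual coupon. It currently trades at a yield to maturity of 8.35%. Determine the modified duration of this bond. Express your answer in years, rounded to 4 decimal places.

Periodic yield y = 0.0835. First find Macaulay duration:
  t   CF        PV=CF/(1+0.0835)^t    t·PV
  1         0.25         0.2307         0.2307
  2         0.25         0.2130         0.4259
  3         0.25         0.1965         0.5896
  4         0.25         0.1814         0.7256
  5         0.25         0.1674         0.8371
  6         0.25         0.1545         0.9271
  7       100.25        57.1850       400.2949
  Σ                     58.3285       404.0309
P = 58.3285; Macaulay duration = 404.0309 / 58.3285 = 6.92681 years.
Modified duration = D_Mac / (1 + y) = 6.92681 / 1.0835 = 6.39300 years.

6.3930 years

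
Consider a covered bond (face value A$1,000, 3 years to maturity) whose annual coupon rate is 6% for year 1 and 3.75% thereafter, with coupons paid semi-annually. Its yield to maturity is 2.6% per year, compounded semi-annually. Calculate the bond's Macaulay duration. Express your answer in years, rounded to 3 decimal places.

2.824 years

Periodic yield y = 0.013. Discount each cash flow and weight by its period:
  t   CF        PV=CF/(1+0.013)^t    t·PV
  1        30.00        29.6150        29.6150
  2        30.00        29.2350        58.4699
  3        18.75        18.0374        54.1121
  4        18.75        17.8059        71.2235
  5        18.75        17.5774        87.8869
  6     1,018.75       942.7813     5,656.6877
  Σ                  1,055.0519     5,957.9951
Price P = Σ PV = 1,055.0519.
Macaulay duration = Σ(t·PV) / P = 5,957.9951 / 1,055.0519 = 5.64711 half-year periods.
In years: 5.64711 / 2 = 2.82356 years.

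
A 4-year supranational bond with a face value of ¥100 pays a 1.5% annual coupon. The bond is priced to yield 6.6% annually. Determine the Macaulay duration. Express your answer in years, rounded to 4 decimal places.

Periodic yield y = 0.066. Discount each cash flow and weight by its year:
  t   CF        PV=CF/(1+0.066)^t    t·PV
  1         1.50         1.4071         1.4071
  2         1.50         1.3200         2.6400
  3         1.50         1.2383         3.7148
  4       101.50        78.6027       314.4106
  Σ                     82.5681       322.1726
Price P = Σ PV = 82.5681.
Macaulay duration = Σ(t·PV) / P = 322.1726 / 82.5681 = 3.90190 years.

3.9019 years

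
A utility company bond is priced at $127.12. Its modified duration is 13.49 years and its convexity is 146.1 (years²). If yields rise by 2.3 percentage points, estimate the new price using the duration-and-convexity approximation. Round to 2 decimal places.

$92.59

Duration effect: -D_mod·Δy = -13.49 × (+0.023) = -0.310270
Convexity effect: ½·C·(Δy)² = 0.5 × 146.1 × (0.023)² = +0.03864345
ΔP/P ≈ -0.310270 + 0.03864345 = -0.27162655
New price ≈ 127.12 × (1 - 0.27162655) = 92.590832964.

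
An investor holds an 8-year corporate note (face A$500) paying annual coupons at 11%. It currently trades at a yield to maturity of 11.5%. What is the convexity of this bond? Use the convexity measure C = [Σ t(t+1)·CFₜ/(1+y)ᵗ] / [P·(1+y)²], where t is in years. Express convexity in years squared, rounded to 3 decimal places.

36.106

With y = 0.115:
  t   CF        PV=CF/(1+0.115)^t    t·PV        t(t+1)·PV
  1        55.00        49.3274        49.3274          98.6547
  2        55.00        44.2398        88.4796         265.4387
  3        55.00        39.6769       119.0308         476.1232
  4        55.00        35.5847       142.3388         711.6939
  5        55.00        31.9145       159.5726         957.4357
  6        55.00        28.6229       171.7373       1,202.1614
  7        55.00        25.6708       179.6953       1,437.5622
  8       555.00       232.3240     1,858.5919      16,727.3268
  Σ                    487.3609     2,768.7736      21,876.3964
P = 487.3609.
Convexity = Σ t(t+1)·PV / [P·(1+y)²] = 21,876.3964 / (487.3609 × 1.243225) = 36.10567.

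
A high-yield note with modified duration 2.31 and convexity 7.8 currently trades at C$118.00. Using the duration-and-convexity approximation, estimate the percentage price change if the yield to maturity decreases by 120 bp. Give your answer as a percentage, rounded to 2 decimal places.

+2.83%

Duration effect: -D_mod·Δy = -2.31 × (-0.012) = +0.027720
Convexity effect: ½·C·(Δy)² = 0.5 × 7.8 × (-0.012)² = +0.0005616
ΔP/P ≈ +0.027720 + 0.0005616 = +0.0282816
= +2.82816%.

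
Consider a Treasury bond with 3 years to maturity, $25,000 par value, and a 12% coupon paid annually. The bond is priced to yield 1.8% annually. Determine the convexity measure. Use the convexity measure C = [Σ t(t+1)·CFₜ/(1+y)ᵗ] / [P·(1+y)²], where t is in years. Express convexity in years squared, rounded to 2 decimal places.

With y = 0.018:
  t   CF        PV=CF/(1+0.018)^t    t·PV        t(t+1)·PV
  1     3,000.00     2,946.9548     2,946.9548       5,893.9096
  2     3,000.00     2,894.8476     5,789.6951      17,369.0853
  3    28,000.00    26,540.8420    79,622.5261     318,490.1045
  Σ                 32,382.6444    88,359.1761     341,753.0995
P = 32,382.6444.
Convexity = Σ t(t+1)·PV / [P·(1+y)²] = 341,753.0995 / (32,382.6444 × 1.036324) = 10.18368.

10.18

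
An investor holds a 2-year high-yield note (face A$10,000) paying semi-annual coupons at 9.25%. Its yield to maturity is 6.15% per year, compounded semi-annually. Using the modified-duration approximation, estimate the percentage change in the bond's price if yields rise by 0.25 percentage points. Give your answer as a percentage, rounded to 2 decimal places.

Periodic yield y = 0.03075. Modified duration first:
  t   CF        PV=CF/(1+0.03075)^t    t·PV
  1       462.50       448.7024       448.7024
  2       462.50       435.3164       870.6328
  3       462.50       422.3298     1,266.9893
  4    10,462.50     9,268.7698    37,075.0793
  Σ                 10,575.1184    39,661.4039
P = 10,575.1184; D_Mac = 3.75045 half-year periods = 1.87522 yrs; D_mod = 1.87522/(1+0.03075) = 1.81928 yrs.
ΔP/P ≈ -D_mod · Δy = -1.81928 × (+0.0025) = -0.004548 = -0.4548%.

-0.45%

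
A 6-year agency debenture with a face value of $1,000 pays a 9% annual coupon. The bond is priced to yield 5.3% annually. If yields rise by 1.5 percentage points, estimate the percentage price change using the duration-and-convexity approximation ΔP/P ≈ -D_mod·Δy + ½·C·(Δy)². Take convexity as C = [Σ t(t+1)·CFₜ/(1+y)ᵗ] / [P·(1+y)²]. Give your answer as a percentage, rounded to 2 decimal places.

With y = 0.053:
  t   CF        PV=CF/(1+0.053)^t    t·PV        t(t+1)·PV
  1        90.00        85.4701        85.4701         170.9402
  2        90.00        81.1682       162.3363         487.0090
  3        90.00        77.0828       231.2484         924.9934
  4        90.00        73.2030       292.8121       1,464.0605
  5        90.00        69.5185       347.5927       2,085.5563
  6     1,090.00       799.5696     4,797.4176      33,581.9230
  Σ                  1,186.0122     5,916.8772      38,714.4823
P = 1,186.0122; D_Mac = 4.98888 yrs; D_mod = 4.73778 yrs; C = 29.43931.
Duration effect: -4.73778 × (+0.015) = -0.071067
Convexity effect: 0.5 × 29.43931 × (0.015)² = +0.0033119
ΔP/P ≈ -0.071067 + 0.0033119 = -0.067755 = -6.7755%.

-6.78%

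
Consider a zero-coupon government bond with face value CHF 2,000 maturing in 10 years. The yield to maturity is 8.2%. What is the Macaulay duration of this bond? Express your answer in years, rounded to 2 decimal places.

10.00 years

A zero-coupon bond has a single cash flow at maturity, so its Macaulay duration equals its maturity: 10 years.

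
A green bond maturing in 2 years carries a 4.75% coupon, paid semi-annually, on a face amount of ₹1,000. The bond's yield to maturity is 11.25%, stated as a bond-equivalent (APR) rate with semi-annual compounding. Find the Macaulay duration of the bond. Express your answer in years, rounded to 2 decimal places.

1.93 years

Periodic yield y = 0.05625. Discount each cash flow and weight by its period:
  t   CF        PV=CF/(1+0.05625)^t    t·PV
  1        23.75        22.4852        22.4852
  2        23.75        21.2878        42.5755
  3        23.75        20.1541        60.4623
  4     1,023.75       822.4832     3,289.9327
  Σ                    886.4103     3,415.4558
Price P = Σ PV = 886.4103.
Macaulay duration = Σ(t·PV) / P = 3,415.4558 / 886.4103 = 3.85313 half-year periods.
In years: 3.85313 / 2 = 1.92657 years.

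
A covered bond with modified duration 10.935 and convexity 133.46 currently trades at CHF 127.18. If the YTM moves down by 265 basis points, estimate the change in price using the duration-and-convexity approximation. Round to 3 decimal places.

+CHF 42.814

Duration effect: -D_mod·Δy = -10.935 × (-0.0265) = +0.2897775
Convexity effect: ½·C·(Δy)² = 0.5 × 133.46 × (-0.0265)² = +0.0468611425
ΔP/P ≈ +0.2897775 + 0.0468611425 = +0.3366386425
ΔP ≈ 127.18 × (+0.3366386425) = +42.81370255315.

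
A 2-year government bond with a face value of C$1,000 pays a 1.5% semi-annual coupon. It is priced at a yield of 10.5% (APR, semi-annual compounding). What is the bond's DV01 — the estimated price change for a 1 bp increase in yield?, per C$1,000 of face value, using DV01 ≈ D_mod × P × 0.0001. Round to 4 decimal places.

Periodic yield y = 0.0525.
  t   CF        PV=CF/(1+0.0525)^t    t·PV
  1         7.50         7.1259         7.1259
  2         7.50         6.7704        13.5409
  3         7.50         6.4327        19.2982
  4     1,007.50       821.0255     3,284.1019
  Σ                    841.3545     3,324.0669
P = 841.3545; D_Mac = 3.95085 half-year periods = 1.97543 yrs; D_mod = 1.87689 yrs.
DV01 ≈ 1.87689 × 841.3545 × 0.0001 = 0.157913.

C$0.1579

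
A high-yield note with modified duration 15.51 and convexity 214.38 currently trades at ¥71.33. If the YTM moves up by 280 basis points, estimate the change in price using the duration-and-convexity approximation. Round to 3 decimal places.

Duration effect: -D_mod·Δy = -15.51 × (+0.028) = -0.434280
Convexity effect: ½·C·(Δy)² = 0.5 × 214.38 × (0.028)² = +0.08403696
ΔP/P ≈ -0.434280 + 0.08403696 = -0.35024304
ΔP ≈ 71.33 × (-0.35024304) = -24.9828360432.

-¥24.983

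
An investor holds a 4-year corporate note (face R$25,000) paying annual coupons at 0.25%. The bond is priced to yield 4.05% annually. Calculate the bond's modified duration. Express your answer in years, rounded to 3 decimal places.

3.829 years

Periodic yield y = 0.0405. First find Macaulay duration:
  t   CF        PV=CF/(1+0.0405)^t    t·PV
  1        62.50        60.0673        60.0673
  2        62.50        57.7292       115.4585
  3        62.50        55.4822       166.4466
  4    25,062.50    21,382.3804    85,529.5216
  Σ                 21,555.6591    85,871.4940
P = 21,555.6591; Macaulay duration = 85,871.4940 / 21,555.6591 = 3.98371 years.
Modified duration = D_Mac / (1 + y) = 3.98371 / 1.0405 = 3.82865 years.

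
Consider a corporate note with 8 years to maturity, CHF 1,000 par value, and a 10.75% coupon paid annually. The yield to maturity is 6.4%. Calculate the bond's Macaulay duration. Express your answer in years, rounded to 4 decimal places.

Periodic yield y = 0.064. Discount each cash flow and weight by its year:
  t   CF        PV=CF/(1+0.064)^t    t·PV
  1       107.50       101.0338       101.0338
  2       107.50        94.9566       189.9132
  3       107.50        89.2449       267.7348
  4       107.50        83.8768       335.5073
  5       107.50        78.8316       394.1580
  6       107.50        74.0898       444.5391
  7       107.50        69.6333       487.4332
  8     1,107.50       674.2341     5,393.8728
  Σ                  1,265.9011     7,614.1922
Price P = Σ PV = 1,265.9011.
Macaulay duration = Σ(t·PV) / P = 7,614.1922 / 1,265.9011 = 6.01484 years.

6.0148 years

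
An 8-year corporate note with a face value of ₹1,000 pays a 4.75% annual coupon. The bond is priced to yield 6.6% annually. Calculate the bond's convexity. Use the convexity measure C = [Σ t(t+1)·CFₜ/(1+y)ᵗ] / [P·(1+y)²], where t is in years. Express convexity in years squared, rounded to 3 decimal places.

50.425

With y = 0.066:
  t   CF        PV=CF/(1+0.066)^t    t·PV        t(t+1)·PV
  1        47.50        44.5591        44.5591          89.1182
  2        47.50        41.8003        83.6006         250.8017
  3        47.50        39.2123       117.6368         470.5473
  4        47.50        36.7845       147.1380         735.6899
  5        47.50        34.5070       172.5352       1,035.2109
  6        47.50        32.3706       194.2234       1,359.5640
  7        47.50        30.3664       212.5647       1,700.5179
  8     1,047.50       628.1978     5,025.5822      45,230.2398
  Σ                    887.7979     5,997.8400      50,871.6897
P = 887.7979.
Convexity = Σ t(t+1)·PV / [P·(1+y)²] = 50,871.6897 / (887.7979 × 1.136356) = 50.42520.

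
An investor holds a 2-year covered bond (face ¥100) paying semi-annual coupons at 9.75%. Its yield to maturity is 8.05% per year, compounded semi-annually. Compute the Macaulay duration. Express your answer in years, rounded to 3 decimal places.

Periodic yield y = 0.04025. Discount each cash flow and weight by its period:
  t   CF        PV=CF/(1+0.04025)^t    t·PV
  1        4.875         4.6864         4.6864
  2        4.875         4.5050         9.0101
  3        4.875         4.3307        12.9922
  4      104.875        89.5614       358.2458
  Σ                    103.0836       384.9344
Price P = Σ PV = 103.0836.
Macaulay duration = Σ(t·PV) / P = 384.9344 / 103.0836 = 3.73420 half-year periods.
In years: 3.73420 / 2 = 1.86710 years.

1.867 years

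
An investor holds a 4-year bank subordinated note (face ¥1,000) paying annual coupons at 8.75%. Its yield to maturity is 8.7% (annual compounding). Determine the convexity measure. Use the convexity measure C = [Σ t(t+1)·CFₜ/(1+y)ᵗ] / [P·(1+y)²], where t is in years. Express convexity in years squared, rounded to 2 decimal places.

14.37

With y = 0.087:
  t   CF        PV=CF/(1+0.087)^t    t·PV        t(t+1)·PV
  1        87.50        80.4968        80.4968         160.9936
  2        87.50        74.0541       148.1082         444.3245
  3        87.50        68.1270       204.3811         817.5243
  4     1,087.50       778.9527     3,115.8108      15,579.0541
  Σ                  1,001.6306     3,548.7968      17,001.8964
P = 1,001.6306.
Convexity = Σ t(t+1)·PV / [P·(1+y)²] = 17,001.8964 / (1,001.6306 × 1.181569) = 14.36583.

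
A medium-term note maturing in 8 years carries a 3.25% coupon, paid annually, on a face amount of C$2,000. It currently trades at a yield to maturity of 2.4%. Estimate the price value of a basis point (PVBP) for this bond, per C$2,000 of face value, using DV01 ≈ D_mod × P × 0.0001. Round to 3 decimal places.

Periodic yield y = 0.024.
  t   CF        PV=CF/(1+0.024)^t    t·PV
  1        65.00        63.4766        63.4766
  2        65.00        61.9888       123.9777
  3        65.00        60.5360       181.6079
  4        65.00        59.1172       236.4686
  5        65.00        57.7316       288.6580
  6        65.00        56.3785       338.2711
  7        65.00        55.0571       385.4000
  8     2,065.00     1,708.1280    13,665.0237
  Σ                  2,122.4137    15,282.8835
P = 2,122.4137; D_Mac = 7.20071 yrs; D_mod = 7.03194 yrs.
DV01 ≈ 7.03194 × 2,122.4137 × 0.0001 = 1.492469.

C$1.492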